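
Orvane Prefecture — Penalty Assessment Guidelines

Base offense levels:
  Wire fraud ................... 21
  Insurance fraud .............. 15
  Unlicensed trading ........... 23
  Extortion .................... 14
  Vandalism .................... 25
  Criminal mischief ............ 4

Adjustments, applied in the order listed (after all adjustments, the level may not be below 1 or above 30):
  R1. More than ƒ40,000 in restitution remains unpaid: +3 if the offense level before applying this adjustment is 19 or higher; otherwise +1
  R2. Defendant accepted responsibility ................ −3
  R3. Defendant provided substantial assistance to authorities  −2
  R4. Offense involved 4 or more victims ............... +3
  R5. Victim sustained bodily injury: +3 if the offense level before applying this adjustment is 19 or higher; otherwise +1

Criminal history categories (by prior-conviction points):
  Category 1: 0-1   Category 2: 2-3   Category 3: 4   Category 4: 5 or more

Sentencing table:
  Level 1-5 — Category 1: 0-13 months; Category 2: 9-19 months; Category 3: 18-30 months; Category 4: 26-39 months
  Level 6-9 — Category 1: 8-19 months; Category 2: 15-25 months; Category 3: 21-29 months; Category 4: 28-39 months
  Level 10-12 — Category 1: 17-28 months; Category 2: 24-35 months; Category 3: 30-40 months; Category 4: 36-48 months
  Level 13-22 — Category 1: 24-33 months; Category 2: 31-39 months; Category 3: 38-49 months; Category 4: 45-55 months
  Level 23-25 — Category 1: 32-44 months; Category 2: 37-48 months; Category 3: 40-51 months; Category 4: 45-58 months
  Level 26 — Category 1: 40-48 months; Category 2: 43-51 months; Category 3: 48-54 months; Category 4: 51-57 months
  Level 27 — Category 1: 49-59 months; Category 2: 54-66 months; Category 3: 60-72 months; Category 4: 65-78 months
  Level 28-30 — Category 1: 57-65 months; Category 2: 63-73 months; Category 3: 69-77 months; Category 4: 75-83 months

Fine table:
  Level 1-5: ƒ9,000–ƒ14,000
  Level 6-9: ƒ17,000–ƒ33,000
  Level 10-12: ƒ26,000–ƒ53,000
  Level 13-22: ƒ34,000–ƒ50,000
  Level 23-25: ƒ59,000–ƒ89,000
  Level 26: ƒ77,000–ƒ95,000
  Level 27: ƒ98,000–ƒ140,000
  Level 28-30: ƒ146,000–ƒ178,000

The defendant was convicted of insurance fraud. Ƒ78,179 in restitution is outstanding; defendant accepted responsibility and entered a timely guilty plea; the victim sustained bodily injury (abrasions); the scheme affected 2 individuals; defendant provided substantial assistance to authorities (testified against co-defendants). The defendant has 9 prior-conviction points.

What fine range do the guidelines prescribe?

ƒ26,000–ƒ53,000

Base offense level for insurance fraud: 15.
R1 applies (level before this adjustment is 15 < 19, so +1): 15 + 1 = 16.
R2 applies: 16 − 3 = 13.
R3 applies: 13 − 2 = 11.
R4 does not apply.
R5 applies (level before this adjustment is 11 < 19, so +1): 11 + 1 = 12.
Final offense level: 12.
Level 12 falls in the 10-12 band.
Fine table: Level 10-12 → ƒ26,000–ƒ53,000.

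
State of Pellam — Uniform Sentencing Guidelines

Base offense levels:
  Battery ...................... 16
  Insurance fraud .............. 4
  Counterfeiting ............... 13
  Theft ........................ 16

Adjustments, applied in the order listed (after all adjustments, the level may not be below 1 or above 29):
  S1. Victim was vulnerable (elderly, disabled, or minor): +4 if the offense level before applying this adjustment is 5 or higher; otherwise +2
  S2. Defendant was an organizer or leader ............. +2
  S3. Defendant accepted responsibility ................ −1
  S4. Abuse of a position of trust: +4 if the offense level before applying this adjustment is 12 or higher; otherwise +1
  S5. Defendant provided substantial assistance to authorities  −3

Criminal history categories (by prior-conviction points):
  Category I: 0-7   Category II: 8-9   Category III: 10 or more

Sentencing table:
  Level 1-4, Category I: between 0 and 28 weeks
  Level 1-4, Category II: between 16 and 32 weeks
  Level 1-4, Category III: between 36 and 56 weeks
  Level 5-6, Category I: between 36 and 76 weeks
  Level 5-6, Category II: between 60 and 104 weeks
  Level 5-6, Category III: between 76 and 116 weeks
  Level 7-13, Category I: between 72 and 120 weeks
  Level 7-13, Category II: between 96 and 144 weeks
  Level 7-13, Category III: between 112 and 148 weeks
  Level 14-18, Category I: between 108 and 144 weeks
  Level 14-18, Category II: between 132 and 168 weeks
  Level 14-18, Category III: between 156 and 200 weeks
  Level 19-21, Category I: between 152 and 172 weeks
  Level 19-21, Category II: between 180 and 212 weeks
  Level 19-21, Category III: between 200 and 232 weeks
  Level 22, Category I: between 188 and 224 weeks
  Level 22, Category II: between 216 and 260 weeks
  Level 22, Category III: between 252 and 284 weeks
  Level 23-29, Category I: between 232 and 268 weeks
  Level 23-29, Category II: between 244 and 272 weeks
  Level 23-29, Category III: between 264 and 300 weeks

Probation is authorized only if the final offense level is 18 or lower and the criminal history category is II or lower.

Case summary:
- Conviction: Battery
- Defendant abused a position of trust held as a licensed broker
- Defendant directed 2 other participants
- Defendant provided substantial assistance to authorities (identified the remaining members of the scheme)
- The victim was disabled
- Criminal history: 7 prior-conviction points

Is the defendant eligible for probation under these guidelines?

No

Base offense level for battery: 16.
S1 applies (level before this adjustment is 16 ≥ 5, so +4): 16 + 4 = 20.
S2 applies: 20 + 2 = 22.
S4 applies (level before this adjustment is 22 ≥ 12, so +4): 22 + 4 = 26.
S5 applies: 26 − 3 = 23.
Final offense level: 23.
Criminal history: 7 prior points → Category I (0-7).
Level 23 falls in the 23-29 band.
Grid: Level 23-29 × Category I = 232-268 weeks.
Probation check: level 23 > 18 and category I ≤ II → not eligible.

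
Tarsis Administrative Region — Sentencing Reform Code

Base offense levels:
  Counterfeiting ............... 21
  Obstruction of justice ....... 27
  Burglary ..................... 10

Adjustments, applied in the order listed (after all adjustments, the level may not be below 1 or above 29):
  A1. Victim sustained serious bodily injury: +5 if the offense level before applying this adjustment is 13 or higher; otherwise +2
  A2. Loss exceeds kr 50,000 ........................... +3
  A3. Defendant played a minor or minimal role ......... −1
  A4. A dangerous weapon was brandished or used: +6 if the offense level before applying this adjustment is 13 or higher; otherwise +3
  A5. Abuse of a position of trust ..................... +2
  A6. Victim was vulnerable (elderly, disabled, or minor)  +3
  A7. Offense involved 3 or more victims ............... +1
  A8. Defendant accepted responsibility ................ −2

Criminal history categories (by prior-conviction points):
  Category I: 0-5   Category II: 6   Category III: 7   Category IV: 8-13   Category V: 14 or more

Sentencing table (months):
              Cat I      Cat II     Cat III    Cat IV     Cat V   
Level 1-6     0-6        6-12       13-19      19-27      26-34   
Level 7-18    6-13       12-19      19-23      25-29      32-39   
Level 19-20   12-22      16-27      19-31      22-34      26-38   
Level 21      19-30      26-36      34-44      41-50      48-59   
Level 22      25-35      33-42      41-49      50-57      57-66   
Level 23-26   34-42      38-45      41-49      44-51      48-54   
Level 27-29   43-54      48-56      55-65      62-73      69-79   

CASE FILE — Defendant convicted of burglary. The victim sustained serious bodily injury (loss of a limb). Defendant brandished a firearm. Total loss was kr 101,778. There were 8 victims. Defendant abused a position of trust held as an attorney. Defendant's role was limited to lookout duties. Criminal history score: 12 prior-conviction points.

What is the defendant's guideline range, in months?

Base offense level for burglary: 10.
A1 applies (level before this adjustment is 10 < 13, so +2): 10 + 2 = 12.
A2 applies: 12 + 3 = 15.
A3 applies: 15 − 1 = 14.
A4 applies (level before this adjustment is 14 ≥ 13, so +6): 14 + 6 = 20.
A5 applies: 20 + 2 = 22.
A7 applies: 22 + 1 = 23.
A8 does not apply.
Final offense level: 23.
Criminal history: 12 prior points → Category IV (8-13).
Level 23 falls in the 23-26 band.
Grid: Level 23-26 × Category IV = 44-51 months.

44-51 months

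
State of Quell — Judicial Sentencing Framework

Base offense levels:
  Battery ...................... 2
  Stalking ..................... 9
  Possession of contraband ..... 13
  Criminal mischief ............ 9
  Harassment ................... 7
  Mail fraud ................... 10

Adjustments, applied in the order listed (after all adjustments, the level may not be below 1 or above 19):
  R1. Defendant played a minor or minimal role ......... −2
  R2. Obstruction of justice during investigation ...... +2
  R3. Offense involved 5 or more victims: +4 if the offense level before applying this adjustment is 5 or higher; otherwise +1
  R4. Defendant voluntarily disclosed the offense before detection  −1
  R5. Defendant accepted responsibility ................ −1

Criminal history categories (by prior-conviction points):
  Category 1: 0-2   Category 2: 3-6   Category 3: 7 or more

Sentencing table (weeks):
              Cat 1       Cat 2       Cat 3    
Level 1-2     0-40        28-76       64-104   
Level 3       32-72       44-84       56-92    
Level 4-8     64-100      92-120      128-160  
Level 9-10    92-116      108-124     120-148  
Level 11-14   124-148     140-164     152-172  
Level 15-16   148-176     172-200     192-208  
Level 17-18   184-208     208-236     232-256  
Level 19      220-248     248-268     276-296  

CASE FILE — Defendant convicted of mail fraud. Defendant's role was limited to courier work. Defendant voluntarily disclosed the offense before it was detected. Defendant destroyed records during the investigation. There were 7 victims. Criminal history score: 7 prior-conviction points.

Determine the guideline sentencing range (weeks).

152-172 weeks

Base offense level for mail fraud: 10.
R1 applies: 10 − 2 = 8.
R2 applies: 8 + 2 = 10.
R3 applies (level before this adjustment is 10 ≥ 5, so +4): 10 + 4 = 14.
R4 applies: 14 − 1 = 13.
R5 does not apply.
Final offense level: 13.
Criminal history: 7 prior points → Category 3 (7+).
Level 13 falls in the 11-14 band.
Grid: Level 11-14 × Category 3 = 152-172 weeks.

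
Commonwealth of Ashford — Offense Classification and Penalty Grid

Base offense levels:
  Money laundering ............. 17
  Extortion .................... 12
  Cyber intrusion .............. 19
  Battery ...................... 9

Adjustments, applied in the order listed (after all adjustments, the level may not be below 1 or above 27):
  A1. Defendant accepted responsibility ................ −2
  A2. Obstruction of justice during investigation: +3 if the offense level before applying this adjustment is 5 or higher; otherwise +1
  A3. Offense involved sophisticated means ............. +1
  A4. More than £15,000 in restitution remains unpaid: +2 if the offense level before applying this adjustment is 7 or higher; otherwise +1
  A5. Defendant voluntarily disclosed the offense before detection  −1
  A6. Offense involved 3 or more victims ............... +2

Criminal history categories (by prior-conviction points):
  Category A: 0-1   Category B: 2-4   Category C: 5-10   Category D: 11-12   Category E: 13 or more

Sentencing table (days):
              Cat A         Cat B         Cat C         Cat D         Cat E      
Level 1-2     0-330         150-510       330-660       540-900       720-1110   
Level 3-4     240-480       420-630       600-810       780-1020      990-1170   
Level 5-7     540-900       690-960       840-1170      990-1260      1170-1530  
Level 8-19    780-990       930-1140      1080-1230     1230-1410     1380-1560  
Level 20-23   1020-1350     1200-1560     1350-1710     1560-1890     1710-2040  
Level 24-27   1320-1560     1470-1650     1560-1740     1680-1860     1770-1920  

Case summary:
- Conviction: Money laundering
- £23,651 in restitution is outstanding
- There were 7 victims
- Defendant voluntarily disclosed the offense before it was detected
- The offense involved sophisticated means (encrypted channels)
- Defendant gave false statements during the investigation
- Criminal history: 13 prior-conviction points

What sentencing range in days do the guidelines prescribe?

1770-1920 days

Base offense level for money laundering: 17.
A2 applies (level before this adjustment is 17 ≥ 5, so +3): 17 + 3 = 20.
A3 applies: 20 + 1 = 21.
A4 applies (level before this adjustment is 21 ≥ 7, so +2): 21 + 2 = 23.
A5 applies: 23 − 1 = 22.
A6 applies: 22 + 2 = 24.
Final offense level: 24.
Criminal history: 13 prior points → Category E (13+).
Level 24 falls in the 24-27 band.
Grid: Level 24-27 × Category E = 1770-1920 days.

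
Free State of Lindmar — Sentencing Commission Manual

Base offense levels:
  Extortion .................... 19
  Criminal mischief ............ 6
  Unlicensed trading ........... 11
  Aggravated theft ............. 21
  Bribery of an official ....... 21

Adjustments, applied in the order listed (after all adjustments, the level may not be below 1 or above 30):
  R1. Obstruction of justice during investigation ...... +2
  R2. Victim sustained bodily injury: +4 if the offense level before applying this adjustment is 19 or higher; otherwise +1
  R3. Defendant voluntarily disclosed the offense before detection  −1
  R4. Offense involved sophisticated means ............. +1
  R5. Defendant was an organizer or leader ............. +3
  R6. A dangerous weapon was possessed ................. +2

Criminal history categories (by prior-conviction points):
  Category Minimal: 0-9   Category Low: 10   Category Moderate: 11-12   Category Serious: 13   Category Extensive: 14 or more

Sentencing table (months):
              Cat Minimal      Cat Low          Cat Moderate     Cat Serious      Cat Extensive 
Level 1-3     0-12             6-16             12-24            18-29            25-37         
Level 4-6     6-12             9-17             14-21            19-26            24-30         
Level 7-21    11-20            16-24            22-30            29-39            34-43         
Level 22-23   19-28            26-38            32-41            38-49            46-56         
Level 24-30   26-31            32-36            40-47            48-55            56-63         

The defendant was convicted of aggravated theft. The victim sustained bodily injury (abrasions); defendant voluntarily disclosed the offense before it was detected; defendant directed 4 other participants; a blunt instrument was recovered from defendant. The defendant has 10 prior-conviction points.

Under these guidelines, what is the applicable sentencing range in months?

Base offense level for aggravated theft: 21.
R1 does not apply.
R2 applies (level before this adjustment is 21 ≥ 19, so +4): 21 + 4 = 25.
R3 applies: 25 − 1 = 24.
R4 does not apply.
R5 applies: 24 + 3 = 27.
R6 applies: 27 + 2 = 29.
Final offense level: 29.
Criminal history: 10 prior points → Category Low (10).
Level 29 falls in the 24-30 band.
Grid: Level 24-30 × Category Low = 32-36 months.

32-36 months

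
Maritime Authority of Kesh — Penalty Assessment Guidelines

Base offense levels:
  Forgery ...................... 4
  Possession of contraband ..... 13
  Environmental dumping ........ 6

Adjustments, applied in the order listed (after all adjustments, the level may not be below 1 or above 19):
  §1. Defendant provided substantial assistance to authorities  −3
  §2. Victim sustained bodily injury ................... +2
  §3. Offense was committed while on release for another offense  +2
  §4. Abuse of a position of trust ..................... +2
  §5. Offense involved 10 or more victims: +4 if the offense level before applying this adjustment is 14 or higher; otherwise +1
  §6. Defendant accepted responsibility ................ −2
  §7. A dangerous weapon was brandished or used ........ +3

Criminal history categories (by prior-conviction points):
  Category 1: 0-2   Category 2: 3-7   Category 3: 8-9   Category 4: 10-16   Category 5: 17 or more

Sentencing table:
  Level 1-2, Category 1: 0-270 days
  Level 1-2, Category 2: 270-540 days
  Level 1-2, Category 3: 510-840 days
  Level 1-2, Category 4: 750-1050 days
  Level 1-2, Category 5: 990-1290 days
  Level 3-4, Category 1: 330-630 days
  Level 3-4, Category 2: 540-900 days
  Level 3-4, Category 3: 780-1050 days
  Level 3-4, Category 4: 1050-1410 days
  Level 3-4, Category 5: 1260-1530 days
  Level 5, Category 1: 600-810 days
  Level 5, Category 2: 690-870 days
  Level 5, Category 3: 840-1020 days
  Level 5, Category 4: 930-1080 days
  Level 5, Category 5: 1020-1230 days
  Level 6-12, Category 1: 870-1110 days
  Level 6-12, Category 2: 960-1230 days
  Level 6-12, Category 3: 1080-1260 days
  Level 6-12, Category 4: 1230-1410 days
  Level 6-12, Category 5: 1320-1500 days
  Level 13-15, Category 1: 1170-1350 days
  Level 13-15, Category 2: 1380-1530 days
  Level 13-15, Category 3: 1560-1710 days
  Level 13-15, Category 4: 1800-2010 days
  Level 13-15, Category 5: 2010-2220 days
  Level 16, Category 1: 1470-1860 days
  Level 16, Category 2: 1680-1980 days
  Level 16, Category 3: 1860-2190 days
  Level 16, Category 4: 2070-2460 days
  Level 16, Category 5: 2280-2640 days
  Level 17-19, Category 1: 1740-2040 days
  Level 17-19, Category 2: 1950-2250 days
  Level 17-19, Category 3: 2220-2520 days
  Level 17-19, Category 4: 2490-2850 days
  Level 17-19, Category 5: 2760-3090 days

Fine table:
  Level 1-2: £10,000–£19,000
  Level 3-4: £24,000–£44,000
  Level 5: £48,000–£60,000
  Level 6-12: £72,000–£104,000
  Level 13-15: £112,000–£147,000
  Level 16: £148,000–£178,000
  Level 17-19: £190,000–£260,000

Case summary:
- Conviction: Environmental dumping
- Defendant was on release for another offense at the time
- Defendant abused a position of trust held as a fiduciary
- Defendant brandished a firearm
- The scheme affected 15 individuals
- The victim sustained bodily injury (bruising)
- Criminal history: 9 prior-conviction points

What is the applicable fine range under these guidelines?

£148,000–£178,000

Base offense level for environmental dumping: 6.
§1 does not apply.
§2 applies: 6 + 2 = 8.
§3 applies: 8 + 2 = 10.
§4 applies: 10 + 2 = 12.
§5 applies (level before this adjustment is 12 < 14, so +1): 12 + 1 = 13.
§7 applies: 13 + 3 = 16.
Final offense level: 16.
Level 16 falls in the 16 band.
Fine table: Level 16 → £148,000–£178,000.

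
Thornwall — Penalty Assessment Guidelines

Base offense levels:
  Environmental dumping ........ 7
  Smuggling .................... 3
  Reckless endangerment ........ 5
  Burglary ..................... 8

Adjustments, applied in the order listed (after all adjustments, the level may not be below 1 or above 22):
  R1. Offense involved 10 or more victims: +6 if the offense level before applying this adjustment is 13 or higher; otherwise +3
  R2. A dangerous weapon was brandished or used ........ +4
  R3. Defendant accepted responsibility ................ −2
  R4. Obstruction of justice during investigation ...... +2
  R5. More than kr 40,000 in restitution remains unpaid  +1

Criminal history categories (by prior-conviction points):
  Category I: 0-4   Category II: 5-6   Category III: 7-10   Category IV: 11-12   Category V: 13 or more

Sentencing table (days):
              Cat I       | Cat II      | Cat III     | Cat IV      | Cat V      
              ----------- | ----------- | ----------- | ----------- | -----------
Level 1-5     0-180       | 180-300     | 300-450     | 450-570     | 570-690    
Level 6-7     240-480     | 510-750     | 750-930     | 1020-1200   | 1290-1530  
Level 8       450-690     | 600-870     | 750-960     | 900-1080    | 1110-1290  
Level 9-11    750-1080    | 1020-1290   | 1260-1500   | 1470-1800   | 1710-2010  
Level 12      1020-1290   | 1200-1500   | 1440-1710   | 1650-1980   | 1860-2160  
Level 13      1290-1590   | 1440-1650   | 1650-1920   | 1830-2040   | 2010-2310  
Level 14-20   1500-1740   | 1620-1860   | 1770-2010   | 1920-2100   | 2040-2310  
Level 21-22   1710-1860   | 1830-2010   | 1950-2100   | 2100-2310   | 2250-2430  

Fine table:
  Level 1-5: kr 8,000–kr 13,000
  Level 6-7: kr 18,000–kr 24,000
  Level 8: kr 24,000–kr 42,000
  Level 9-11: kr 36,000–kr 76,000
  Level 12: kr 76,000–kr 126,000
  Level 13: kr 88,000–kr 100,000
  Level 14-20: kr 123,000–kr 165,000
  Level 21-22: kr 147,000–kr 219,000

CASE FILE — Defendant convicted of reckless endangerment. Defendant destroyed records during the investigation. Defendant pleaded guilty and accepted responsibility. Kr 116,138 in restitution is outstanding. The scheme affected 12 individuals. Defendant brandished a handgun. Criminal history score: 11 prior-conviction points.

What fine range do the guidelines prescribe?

Base offense level for reckless endangerment: 5.
R1 applies (level before this adjustment is 5 < 13, so +3): 5 + 3 = 8.
R2 applies: 8 + 4 = 12.
R3 applies: 12 − 2 = 10.
R4 applies: 10 + 2 = 12.
R5 applies: 12 + 1 = 13.
Final offense level: 13.
Level 13 falls in the 13 band.
Fine table: Level 13 → kr 88,000–kr 100,000.

kr 88,000–kr 100,000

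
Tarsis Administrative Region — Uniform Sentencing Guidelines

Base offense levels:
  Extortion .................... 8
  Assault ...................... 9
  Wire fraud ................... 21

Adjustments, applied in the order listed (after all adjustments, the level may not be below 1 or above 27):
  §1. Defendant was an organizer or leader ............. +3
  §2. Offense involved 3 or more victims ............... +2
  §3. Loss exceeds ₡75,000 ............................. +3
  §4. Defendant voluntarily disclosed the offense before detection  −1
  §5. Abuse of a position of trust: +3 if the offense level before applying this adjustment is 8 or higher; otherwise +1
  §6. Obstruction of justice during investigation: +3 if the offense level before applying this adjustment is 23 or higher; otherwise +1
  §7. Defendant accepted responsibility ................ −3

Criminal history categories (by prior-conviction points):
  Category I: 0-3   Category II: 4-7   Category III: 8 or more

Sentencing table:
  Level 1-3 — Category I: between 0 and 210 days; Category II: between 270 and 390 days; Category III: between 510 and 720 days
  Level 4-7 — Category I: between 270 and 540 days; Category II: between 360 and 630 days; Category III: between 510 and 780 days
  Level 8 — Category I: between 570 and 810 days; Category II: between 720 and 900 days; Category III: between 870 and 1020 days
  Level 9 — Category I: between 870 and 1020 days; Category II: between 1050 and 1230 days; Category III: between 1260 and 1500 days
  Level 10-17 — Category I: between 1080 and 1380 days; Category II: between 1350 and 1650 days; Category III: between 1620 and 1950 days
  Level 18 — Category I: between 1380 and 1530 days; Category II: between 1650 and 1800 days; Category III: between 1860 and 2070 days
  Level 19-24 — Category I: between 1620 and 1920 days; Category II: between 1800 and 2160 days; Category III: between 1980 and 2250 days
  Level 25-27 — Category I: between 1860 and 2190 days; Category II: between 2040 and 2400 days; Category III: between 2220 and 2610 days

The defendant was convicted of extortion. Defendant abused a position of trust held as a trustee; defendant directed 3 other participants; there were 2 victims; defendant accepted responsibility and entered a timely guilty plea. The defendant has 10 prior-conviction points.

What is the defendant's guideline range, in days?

Base offense level for extortion: 8.
§1 applies: 8 + 3 = 11.
§2 does not apply.
§4 does not apply.
§5 applies (level before this adjustment is 11 ≥ 8, so +3): 11 + 3 = 14.
§7 applies: 14 − 3 = 11.
Final offense level: 11.
Criminal history: 10 prior points → Category III (8+).
Level 11 falls in the 10-17 band.
Grid: Level 10-17 × Category III = 1620-1950 days.

1620-1950 days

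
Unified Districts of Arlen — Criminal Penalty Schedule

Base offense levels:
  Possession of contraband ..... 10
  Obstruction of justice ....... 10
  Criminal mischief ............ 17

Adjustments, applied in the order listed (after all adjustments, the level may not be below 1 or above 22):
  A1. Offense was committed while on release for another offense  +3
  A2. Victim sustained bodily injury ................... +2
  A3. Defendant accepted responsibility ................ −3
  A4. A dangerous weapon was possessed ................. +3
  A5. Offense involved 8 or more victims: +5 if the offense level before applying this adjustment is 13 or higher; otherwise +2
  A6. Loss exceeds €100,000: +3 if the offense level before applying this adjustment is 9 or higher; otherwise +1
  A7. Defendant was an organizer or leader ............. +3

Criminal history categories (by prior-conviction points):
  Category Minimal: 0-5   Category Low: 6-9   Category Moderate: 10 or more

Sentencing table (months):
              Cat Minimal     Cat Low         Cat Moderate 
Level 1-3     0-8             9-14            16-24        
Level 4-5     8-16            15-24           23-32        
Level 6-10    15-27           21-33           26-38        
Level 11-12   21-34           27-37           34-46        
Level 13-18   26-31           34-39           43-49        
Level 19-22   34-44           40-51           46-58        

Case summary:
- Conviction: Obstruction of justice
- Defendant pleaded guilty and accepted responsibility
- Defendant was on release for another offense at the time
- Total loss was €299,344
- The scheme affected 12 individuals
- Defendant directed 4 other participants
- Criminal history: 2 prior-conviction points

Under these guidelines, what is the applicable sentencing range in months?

26-31 months

Base offense level for obstruction of justice: 10.
A1 applies: 10 + 3 = 13.
A3 applies: 13 − 3 = 10.
A4 does not apply.
A5 applies (level before this adjustment is 10 < 13, so +2): 10 + 2 = 12.
A6 applies (level before this adjustment is 12 ≥ 9, so +3): 12 + 3 = 15.
A7 applies: 15 + 3 = 18.
Final offense level: 18.
Criminal history: 2 prior points → Category Minimal (0-5).
Level 18 falls in the 13-18 band.
Grid: Level 13-18 × Category Minimal = 26-31 months.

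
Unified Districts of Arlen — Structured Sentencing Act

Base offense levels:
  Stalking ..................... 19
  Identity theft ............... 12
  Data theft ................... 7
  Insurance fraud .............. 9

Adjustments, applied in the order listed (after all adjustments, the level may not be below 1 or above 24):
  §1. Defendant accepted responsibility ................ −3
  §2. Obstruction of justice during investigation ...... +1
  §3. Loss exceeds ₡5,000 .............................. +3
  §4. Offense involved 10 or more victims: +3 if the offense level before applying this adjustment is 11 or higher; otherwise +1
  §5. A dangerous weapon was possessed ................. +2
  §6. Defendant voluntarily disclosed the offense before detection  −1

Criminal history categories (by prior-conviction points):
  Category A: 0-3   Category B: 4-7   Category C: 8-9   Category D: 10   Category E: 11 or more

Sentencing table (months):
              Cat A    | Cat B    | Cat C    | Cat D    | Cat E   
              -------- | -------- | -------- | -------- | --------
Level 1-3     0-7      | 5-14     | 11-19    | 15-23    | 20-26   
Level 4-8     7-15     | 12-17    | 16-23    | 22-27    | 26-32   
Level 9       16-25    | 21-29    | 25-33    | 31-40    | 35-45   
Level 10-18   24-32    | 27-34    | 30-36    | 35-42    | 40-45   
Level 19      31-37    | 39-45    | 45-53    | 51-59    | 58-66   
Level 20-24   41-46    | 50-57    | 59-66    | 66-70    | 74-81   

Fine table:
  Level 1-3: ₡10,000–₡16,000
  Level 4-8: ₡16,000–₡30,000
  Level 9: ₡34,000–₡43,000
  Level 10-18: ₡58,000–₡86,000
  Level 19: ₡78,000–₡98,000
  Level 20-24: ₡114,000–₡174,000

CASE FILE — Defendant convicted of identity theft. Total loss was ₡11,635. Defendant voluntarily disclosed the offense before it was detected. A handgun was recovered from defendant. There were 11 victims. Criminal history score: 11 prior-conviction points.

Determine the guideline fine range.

₡78,000–₡98,000

Base offense level for identity theft: 12.
§1 does not apply.
§2 does not apply.
§3 applies: 12 + 3 = 15.
§4 applies (level before this adjustment is 15 ≥ 11, so +3): 15 + 3 = 18.
§5 applies: 18 + 2 = 20.
§6 applies: 20 − 1 = 19.
Final offense level: 19.
Level 19 falls in the 19 band.
Fine table: Level 19 → ₡78,000–₡98,000.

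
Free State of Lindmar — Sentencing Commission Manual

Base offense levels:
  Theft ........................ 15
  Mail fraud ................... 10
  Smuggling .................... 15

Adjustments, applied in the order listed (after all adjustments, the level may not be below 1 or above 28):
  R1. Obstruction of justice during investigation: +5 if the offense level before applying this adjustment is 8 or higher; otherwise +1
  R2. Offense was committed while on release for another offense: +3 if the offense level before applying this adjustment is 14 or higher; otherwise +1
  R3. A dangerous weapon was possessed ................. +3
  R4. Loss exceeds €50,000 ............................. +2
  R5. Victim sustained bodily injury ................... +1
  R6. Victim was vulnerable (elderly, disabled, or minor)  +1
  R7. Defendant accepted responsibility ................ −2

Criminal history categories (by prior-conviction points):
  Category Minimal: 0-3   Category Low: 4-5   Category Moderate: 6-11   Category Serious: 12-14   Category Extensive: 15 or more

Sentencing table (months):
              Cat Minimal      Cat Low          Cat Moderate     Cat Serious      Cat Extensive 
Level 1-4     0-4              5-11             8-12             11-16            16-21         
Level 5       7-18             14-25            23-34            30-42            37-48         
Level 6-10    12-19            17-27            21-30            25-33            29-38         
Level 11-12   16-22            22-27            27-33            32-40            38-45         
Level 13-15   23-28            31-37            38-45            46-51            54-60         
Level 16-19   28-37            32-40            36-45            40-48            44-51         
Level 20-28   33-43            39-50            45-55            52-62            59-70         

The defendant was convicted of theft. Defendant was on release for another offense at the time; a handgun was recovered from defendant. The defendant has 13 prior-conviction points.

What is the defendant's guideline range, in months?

Base offense level for theft: 15.
R1 does not apply.
R2 applies (level before this adjustment is 15 ≥ 14, so +3): 15 + 3 = 18.
R3 applies: 18 + 3 = 21.
R4 does not apply.
R5 does not apply.
R7 does not apply.
Final offense level: 21.
Criminal history: 13 prior points → Category Serious (12-14).
Level 21 falls in the 20-28 band.
Grid: Level 20-28 × Category Serious = 52-62 months.

52-62 months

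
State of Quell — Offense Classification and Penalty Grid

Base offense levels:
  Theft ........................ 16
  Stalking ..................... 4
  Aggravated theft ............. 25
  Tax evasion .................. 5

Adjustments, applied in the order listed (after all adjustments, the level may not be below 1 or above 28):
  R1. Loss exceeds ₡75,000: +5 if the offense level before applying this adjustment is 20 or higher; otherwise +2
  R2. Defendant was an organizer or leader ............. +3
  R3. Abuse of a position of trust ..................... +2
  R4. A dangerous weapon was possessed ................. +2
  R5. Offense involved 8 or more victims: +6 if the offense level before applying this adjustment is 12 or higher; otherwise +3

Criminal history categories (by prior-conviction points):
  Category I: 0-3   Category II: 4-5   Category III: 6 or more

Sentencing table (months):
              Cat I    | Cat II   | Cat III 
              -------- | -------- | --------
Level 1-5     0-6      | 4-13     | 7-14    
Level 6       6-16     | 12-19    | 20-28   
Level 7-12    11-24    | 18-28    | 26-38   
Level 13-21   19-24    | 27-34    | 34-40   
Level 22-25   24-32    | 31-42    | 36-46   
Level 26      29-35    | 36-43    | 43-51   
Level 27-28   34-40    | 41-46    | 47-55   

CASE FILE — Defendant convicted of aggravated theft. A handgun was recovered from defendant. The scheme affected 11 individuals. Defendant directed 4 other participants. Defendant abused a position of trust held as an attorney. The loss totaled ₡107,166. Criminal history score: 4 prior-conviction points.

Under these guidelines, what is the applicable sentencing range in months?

41-46 months

Base offense level for aggravated theft: 25.
R1 applies (level before this adjustment is 25 ≥ 20, so +5): 25 + 5 = 30.
R2 applies: 30 + 3 = 33.
R3 applies: 33 + 2 = 35.
R4 applies: 35 + 2 = 37.
R5 applies (level before this adjustment is 37 ≥ 12, so +6): 37 + 6 = 43.
Level 43 exceeds the maximum of 28; capped at 28.
Final offense level: 28.
Criminal history: 4 prior points → Category II (4-5).
Level 28 falls in the 27-28 band.
Grid: Level 27-28 × Category II = 41-46 months.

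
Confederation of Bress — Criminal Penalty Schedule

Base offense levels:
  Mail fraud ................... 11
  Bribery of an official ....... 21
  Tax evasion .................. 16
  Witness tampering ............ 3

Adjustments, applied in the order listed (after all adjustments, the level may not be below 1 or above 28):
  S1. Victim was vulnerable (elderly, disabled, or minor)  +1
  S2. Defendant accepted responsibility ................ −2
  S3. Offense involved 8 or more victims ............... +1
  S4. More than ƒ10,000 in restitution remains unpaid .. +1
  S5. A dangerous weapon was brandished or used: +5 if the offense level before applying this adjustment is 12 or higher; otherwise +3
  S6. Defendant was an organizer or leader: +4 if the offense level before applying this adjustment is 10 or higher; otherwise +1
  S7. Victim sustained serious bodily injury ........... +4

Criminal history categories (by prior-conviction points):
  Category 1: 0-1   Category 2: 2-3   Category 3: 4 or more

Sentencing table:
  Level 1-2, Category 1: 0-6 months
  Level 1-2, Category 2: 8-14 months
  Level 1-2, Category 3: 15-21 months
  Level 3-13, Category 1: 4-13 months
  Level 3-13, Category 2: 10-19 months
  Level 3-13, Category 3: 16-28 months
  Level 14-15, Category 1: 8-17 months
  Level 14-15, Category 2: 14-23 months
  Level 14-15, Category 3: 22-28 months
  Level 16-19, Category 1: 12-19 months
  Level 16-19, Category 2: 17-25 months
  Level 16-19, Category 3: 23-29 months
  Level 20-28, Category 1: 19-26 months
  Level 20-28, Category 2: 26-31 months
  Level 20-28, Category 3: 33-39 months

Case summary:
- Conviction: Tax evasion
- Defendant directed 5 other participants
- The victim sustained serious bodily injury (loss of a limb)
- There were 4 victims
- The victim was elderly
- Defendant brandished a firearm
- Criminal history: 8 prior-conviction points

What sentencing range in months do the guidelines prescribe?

Base offense level for tax evasion: 16.
S1 applies: 16 + 1 = 17.
S2 does not apply.
S3 does not apply.
S5 applies (level before this adjustment is 17 ≥ 12, so +5): 17 + 5 = 22.
S6 applies (level before this adjustment is 22 ≥ 10, so +4): 22 + 4 = 26.
S7 applies: 26 + 4 = 30.
Level 30 exceeds the maximum of 28; capped at 28.
Final offense level: 28.
Criminal history: 8 prior points → Category 3 (4+).
Level 28 falls in the 20-28 band.
Grid: Level 20-28 × Category 3 = 33-39 months.

33-39 months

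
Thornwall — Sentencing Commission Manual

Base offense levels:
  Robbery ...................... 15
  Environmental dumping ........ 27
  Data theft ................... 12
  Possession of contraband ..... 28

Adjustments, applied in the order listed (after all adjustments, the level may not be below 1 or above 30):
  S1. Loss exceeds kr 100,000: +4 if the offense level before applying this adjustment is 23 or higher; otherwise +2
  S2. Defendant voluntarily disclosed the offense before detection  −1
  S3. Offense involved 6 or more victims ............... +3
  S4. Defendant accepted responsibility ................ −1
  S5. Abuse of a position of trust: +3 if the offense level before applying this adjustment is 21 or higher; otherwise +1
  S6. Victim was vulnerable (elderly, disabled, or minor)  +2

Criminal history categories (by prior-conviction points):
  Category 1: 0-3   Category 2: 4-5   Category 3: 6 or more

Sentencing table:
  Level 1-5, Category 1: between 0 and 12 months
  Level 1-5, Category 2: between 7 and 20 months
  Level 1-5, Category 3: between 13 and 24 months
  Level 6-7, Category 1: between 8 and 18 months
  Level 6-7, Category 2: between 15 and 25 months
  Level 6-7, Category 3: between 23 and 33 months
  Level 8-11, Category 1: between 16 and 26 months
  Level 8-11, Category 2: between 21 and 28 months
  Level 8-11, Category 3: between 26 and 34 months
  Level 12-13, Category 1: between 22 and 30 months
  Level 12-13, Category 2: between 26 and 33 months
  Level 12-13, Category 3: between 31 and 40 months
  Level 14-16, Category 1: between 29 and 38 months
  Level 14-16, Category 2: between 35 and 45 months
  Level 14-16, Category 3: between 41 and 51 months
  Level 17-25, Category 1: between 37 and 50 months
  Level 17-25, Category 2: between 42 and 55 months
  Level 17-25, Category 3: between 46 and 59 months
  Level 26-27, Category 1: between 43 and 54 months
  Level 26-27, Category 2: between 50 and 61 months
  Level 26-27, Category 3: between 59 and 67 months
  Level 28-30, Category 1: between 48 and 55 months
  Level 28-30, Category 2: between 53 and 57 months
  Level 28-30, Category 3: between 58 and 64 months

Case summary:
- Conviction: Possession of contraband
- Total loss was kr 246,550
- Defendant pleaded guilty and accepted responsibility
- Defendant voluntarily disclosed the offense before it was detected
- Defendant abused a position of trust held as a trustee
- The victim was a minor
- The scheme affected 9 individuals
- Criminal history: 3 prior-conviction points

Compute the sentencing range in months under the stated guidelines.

Base offense level for possession of contraband: 28.
S1 applies (level before this adjustment is 28 ≥ 23, so +4): 28 + 4 = 32.
S2 applies: 32 − 1 = 31.
S3 applies: 31 + 3 = 34.
S4 applies: 34 − 1 = 33.
S5 applies (level before this adjustment is 33 ≥ 21, so +3): 33 + 3 = 36.
S6 applies: 36 + 2 = 38.
Level 38 exceeds the maximum of 30; capped at 30.
Final offense level: 30.
Criminal history: 3 prior points → Category 1 (0-3).
Level 30 falls in the 28-30 band.
Grid: Level 28-30 × Category 1 = 48-55 months.

48-55 months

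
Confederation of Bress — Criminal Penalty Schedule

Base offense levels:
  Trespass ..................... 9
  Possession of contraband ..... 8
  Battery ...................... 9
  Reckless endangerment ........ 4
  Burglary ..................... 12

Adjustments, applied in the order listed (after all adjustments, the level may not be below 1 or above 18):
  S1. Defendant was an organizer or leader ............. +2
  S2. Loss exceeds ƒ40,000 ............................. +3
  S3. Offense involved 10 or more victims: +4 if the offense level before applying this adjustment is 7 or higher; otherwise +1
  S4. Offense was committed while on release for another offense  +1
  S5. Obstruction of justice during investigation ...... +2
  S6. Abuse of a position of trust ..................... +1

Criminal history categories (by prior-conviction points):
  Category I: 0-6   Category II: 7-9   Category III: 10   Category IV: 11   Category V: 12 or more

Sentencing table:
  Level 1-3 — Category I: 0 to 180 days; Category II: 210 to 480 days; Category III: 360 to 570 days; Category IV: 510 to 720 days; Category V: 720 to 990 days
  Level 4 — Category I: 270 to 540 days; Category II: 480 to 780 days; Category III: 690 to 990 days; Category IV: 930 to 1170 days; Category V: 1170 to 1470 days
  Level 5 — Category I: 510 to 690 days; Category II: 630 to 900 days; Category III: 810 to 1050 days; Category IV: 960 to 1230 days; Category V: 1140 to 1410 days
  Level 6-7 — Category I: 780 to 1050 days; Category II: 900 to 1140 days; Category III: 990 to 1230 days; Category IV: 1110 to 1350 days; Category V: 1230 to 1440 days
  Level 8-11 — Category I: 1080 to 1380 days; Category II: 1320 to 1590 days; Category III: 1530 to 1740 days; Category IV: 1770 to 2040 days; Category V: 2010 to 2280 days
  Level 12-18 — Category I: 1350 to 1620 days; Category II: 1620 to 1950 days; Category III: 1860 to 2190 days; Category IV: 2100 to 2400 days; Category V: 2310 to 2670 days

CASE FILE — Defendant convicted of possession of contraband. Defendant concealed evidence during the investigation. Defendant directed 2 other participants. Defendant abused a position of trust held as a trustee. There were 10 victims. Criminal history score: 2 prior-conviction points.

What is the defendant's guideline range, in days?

1350-1620 days

Base offense level for possession of contraband: 8.
S1 applies: 8 + 2 = 10.
S3 applies (level before this adjustment is 10 ≥ 7, so +4): 10 + 4 = 14.
S4 does not apply.
S5 applies: 14 + 2 = 16.
S6 applies: 16 + 1 = 17.
Final offense level: 17.
Criminal history: 2 prior points → Category I (0-6).
Level 17 falls in the 12-18 band.
Grid: Level 12-18 × Category I = 1350-1620 days.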